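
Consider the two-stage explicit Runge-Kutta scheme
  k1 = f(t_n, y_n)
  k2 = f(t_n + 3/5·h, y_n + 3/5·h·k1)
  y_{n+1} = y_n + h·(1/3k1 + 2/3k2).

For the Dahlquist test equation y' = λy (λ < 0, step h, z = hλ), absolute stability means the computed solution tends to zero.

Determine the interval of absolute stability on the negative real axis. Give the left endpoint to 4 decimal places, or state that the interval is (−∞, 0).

Set f=λy, z=hλ:
  k1=λy_n ⇒ h·k1=z·y_n;  k2=λ(1+3/5z)y_n ⇒ h·k2=z(1+3/5z)y_n
  y_{n+1}/y_n = 1 + 1/3z + 2/3z(1+3/5z) = 1 + z + 2/5z²
  so R(z) = 1 + z + 2/5z².

Solve |R(x)|<1 on ℝ⁻.
x=-0.96: |R|=0.4086
R=1: x+2/5x²=0 ⇒ x=−5/2=-2.5000; min R=1−1/(4·2/5)=0.3750>−1
Confirm numerically:
  x=-2.306: |R|=0.82105 <1
  x=-1.904: |R|=0.54609 <1
  x=-1.506: |R|=0.40121 <1
  x=-1.311: |R|=0.37649 <1
  x=-3.080: |R|=1.71456 >1
  x=-2.919: |R|=1.48922 >1
  x=-2.663: |R|=1.17363 >1
So |R|<1 on (-2.5000, 0).

z∈(-2.5000,0).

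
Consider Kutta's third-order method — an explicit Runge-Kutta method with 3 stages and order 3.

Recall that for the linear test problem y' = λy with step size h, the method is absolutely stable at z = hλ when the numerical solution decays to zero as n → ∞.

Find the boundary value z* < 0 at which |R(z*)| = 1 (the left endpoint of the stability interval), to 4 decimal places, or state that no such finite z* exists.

Test eqn y'=λy, z=hλ:
  order 3, 3-stage ⇒ R(z)=1+z+z^2/2+z^3/6
  (e.g. R(-0.96)=0.35334, |R|=0.35334)

Need |R(x)|<1, x<0.
x=-0.96: |R|=0.3533
|R(-2.45)|=0.8998 |R(-1.32)|=0.1679 |R(-0.99)|=0.3383
Bisect:
  x_lo=-2.9539 |R|=1.8868  x_hi=-0.1789 |R|=0.8361
  mid=-1.56641 |R|=0.01984 →hi
  mid=-2.26015 |R|=0.63026 →hi
  mid=-2.60702 |R|=1.16187 →lo
  mid=-2.43358 |R|=0.87450 →hi
  mid=-2.52030 |R|=1.01247 →lo
  mid=-2.47694 |R|=0.94210 →hi
  mid=-2.49862 |R|=0.97693 →hi
  ...
  [-2.51285,-2.51268] ⇒ x*=-2.5127
Interval (-2.5127, 0).

z* = -2.5127.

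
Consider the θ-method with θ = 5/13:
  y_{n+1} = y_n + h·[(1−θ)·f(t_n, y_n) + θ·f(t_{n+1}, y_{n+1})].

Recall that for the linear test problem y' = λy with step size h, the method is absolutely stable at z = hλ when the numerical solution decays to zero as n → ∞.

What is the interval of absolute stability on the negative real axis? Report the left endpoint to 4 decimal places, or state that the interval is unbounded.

On y'=λy, z=hλ:
  y_{n+1} = y_n + z·[8/13·y_n + 5/13·y_{n+1}] ⇒ (1 − 5/13z)y_{n+1} = (1 + 8/13z)y_n
  so R(z) = (1 + 8/13z)/(1 − 5/13z).

Solve |R(x)|<1 on ℝ⁻.
x=-1.29: |R|=0.1378
R=−1: 1+8/13x = −1+5/13x ⇒ -3/13x=2 ⇒ x=2/(-3/13)=-8.6667
Confirm numerically:
  x=-8.168: |R|=0.97221 <1
  x=-8.104: |R|=0.96846 <1
  x=-7.072: |R|=0.90108 <1
  x=-5.906: |R|=0.80527 <1
  x=-9.217: |R|=1.02794 >1
  x=-9.092: |R|=1.02183 >1
So |R|<1 on (-8.6667, 0).

z∈(-8.6667,0).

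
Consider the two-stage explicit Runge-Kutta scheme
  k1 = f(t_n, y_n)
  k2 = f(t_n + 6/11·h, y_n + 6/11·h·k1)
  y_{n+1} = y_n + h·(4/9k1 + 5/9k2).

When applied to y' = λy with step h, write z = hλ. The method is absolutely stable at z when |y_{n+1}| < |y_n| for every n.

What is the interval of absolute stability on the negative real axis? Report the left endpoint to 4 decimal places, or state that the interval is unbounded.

Test eqn y'=λy, z=hλ:
  k1=λy_n ⇒ h·k1=z·y_n;  k2=λ(1+6/11z)y_n ⇒ h·k2=z(1+6/11z)y_n
  y_{n+1}/y_n = 1 + 4/9z + 5/9z(1+6/11z) = 1 + z + 10/33z²
  ⇒ R(z) = 1 + z + 10/33z².

Boundary: |R(x)|=1, x<0.
x=-0.76: |R|=0.4150
R=1: x+10/33x²=0 ⇒ x=−33/10=-3.3000; min R=1−1/(4·10/33)=0.1750>−1
Confirm numerically:
  x=-2.668: |R|=0.48904 <1
  x=-2.374: |R|=0.33384 <1
  x=-2.165: |R|=0.25537 <1
  x=-1.586: |R|=0.17624 <1
  x=-3.727: |R|=1.48225 >1
  x=-3.671: |R|=1.41271 >1
  x=-3.338: |R|=1.03844 >1
Interval (-3.3000, 0).

(-3.3000, 0).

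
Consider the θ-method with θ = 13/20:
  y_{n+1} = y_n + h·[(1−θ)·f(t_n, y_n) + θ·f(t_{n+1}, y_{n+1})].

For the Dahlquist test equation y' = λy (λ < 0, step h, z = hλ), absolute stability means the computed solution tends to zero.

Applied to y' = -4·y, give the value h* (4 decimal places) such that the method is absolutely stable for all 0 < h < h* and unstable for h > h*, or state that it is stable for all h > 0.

Test eqn y'=λy, z=hλ:
  y_{n+1} = y_n + z·[7/20·y_n + 13/20·y_{n+1}] ⇒ (1 − 13/20z)y_{n+1} = (1 + 7/20z)y_n
  ⇒ R(z) = (1 + 7/20z)/(1 − 13/20z).

Need |R(x)|<1, x<0.
x=-0.55: |R|=0.5948
x=-2: |R|=0.1304
x=-10: |R|=0.3333
x=-100: |R|=0.5152
θ=13/20≥1/2 ⇒ |1+7/20x|<|1−13/20x| ∀x<0 ⇒ stable on all of ℝ⁻.

(−∞, 0) — no finite endpoint. Any h>0 works for λ=-4.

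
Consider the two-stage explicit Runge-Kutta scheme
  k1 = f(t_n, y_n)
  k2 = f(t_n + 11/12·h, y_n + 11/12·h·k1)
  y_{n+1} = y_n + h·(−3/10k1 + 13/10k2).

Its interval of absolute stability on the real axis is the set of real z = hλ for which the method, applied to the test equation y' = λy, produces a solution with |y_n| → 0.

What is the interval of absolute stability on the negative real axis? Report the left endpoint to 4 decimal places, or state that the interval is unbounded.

(-0.8392, 0).

On y'=λy, z=hλ:
  k1=λy_n ⇒ h·k1=z·y_n;  k2=λ(1+11/12z)y_n ⇒ h·k2=z(1+11/12z)y_n
  y_{n+1}/y_n = 1 − 3/10z + 13/10z(1+11/12z) = 1 + z + 143/120z²
  R(z) = 1 + z + 143/120z².

Boundary: |R(x)|=1, x<0.
x=-1.34: |R|=1.7998
R=1: x+143/120x²=0 ⇒ x=−120/143=-0.8392; min R=1−1/(4·143/120)=0.7902>−1
Confirm numerically:
  x=-0.711: |R|=0.89141 <1
  x=-0.639: |R|=0.84758 <1
  x=-0.497: |R|=0.79735 <1
  x=-0.338: |R|=0.79814 <1
  x=-1.374: |R|=1.87572 >1
  x=-1.250: |R|=1.61198 >1
  x=-1.107: |R|=1.35333 >1
Stable set (-0.8392, 0).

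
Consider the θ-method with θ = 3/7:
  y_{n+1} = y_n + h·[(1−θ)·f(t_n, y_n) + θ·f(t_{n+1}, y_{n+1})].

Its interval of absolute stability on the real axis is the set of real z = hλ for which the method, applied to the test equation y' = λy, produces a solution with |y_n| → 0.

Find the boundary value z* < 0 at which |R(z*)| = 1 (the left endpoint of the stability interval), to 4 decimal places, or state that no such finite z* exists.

Test eqn y'=λy, z=hλ:
  y_{n+1} = y_n + z·[4/7·y_n + 3/7·y_{n+1}] ⇒ (1 − 3/7z)y_{n+1} = (1 + 4/7z)y_n
  ⇒ R(z) = (1 + 4/7z)/(1 − 3/7z).

Solve |R(x)|<1 on ℝ⁻.
x=-0.48: |R|=0.6019
R=−1: 1+4/7x = −1+3/7x ⇒ -1/7x=2 ⇒ x=2/(-1/7)=-14.0000
Confirm numerically:
  x=-13.537: |R|=0.99028 <1
  x=-10.197: |R|=0.89883 <1
  x=-8.630: |R|=0.83673 <1
  x=-14.443: |R|=1.00880 >1
  x=-14.319: |R|=1.00639 >1
  x=-14.077: |R|=1.00156 >1
Stable set (-14.0000, 0).

z* = -14.0000.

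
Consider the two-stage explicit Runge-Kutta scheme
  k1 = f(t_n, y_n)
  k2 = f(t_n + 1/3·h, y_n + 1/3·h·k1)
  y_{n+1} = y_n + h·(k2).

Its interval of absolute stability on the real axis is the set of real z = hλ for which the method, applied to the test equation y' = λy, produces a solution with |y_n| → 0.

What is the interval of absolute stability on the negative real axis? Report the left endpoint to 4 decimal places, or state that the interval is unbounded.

(-3.0000, 0).

With y'=λy (z=hλ):
  k1=λy_n ⇒ h·k1=z·y_n;  k2=λ(1+1/3z)y_n ⇒ h·k2=z(1+1/3z)y_n
  y_{n+1}/y_n = 1 + z(1+1/3z) = 1 + z + 1/3z²
  R(z) = 1 + z + 1/3z².

Boundary: |R(x)|=1, x<0.
x=-1.32: |R|=0.2608
R=1: x+1/3x²=0 ⇒ x=−3=-3.0000; min R=1−1/(4·1/3)=0.2500>−1
Confirm numerically:
  x=-2.527: |R|=0.60158 <1
  x=-2.379: |R|=0.50755 <1
  x=-1.688: |R|=0.26178 <1
  x=-1.443: |R|=0.25108 <1
  x=-3.517: |R|=1.60610 >1
  x=-3.377: |R|=1.42438 >1
  x=-3.338: |R|=1.37608 >1
Interval (-3.0000, 0).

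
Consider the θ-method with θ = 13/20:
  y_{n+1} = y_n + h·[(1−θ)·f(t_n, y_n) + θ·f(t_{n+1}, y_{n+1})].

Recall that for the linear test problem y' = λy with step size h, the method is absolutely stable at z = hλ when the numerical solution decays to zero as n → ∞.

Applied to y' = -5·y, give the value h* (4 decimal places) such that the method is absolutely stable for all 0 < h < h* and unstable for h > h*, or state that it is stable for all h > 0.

interval (−∞, 0). Any h>0 works for λ=-5.

On y'=λy, z=hλ:
  y_{n+1} = y_n + z·[7/20·y_n + 13/20·y_{n+1}] ⇒ (1 − 13/20z)y_{n+1} = (1 + 7/20z)y_n
  R(z) = (1 + 7/20z)/(1 − 13/20z).

Find x<0 with |R(x)|<1.
x=-0.34: |R|=0.7215
x=-2: |R|=0.1304
x=-10: |R|=0.3333
x=-100: |R|=0.5152
θ=13/20≥1/2 ⇒ |1+7/20x|<|1−13/20x| ∀x<0 ⇒ stable on all of ℝ⁻.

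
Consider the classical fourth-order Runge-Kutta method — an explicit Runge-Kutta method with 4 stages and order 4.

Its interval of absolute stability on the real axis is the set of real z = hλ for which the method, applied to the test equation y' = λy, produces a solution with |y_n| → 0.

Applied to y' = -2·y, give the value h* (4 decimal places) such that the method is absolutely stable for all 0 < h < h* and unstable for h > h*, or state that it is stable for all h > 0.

Test eqn y'=λy, z=hλ:
  order 4, 4-stage ⇒ R(z)=1+z+z^2/2+z^3/6+z^4/24
  (e.g. R(-1.26)=0.30542, |R|=0.30542)

Solve |R(x)|<1 on ℝ⁻.
x=-1.26: |R|=0.3054
|R(-2.06)|=0.3552 |R(-0.69)|=0.5027 |R(-0.62)|=0.5386
Bisect:
  x_lo=-3.6125 |R|=3.1514  x_hi=-0.3419 |R|=0.7105
  mid=-1.97720 |R|=0.32599 →hi
  mid=-2.79485 |R|=1.01450 →lo
  mid=-2.38602 |R|=0.54703 →hi
  mid=-2.59043 |R|=0.74382 →hi
  mid=-2.69264 |R|=0.86906 →hi
  mid=-2.74374 |R|=0.93914 →hi
  mid=-2.76929 |R|=0.97615 →hi
  mid=-2.78207 |R|=0.99515 →hi
  ...
  [-2.78546,-2.78526] ⇒ x*=-2.7853
Stable set (-2.7853, 0).

(-2.7853,0); λ=-2 ⇒ h* = 1.3926.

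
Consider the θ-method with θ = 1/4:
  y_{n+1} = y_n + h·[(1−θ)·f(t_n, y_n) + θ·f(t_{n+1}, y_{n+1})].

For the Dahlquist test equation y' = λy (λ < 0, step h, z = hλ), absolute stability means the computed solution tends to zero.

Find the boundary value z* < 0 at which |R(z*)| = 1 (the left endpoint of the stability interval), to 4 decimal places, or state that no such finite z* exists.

On y'=λy, z=hλ:
  y_{n+1} = y_n + z·[3/4·y_n + 1/4·y_{n+1}] ⇒ (1 − 1/4z)y_{n+1} = (1 + 3/4z)y_n
  so R(z) = (1 + 3/4z)/(1 − 1/4z).

Find x<0 with |R(x)|<1.
x=-0.48: |R|=0.5714
R=−1: 1+3/4x = −1+1/4x ⇒ -1/2x=2 ⇒ x=2/(-1/2)=-4.0000
Confirm numerically:
  x=-2.492: |R|=0.53543 <1
  x=-2.135: |R|=0.39201 <1
  x=-1.889: |R|=0.28307 <1
  x=-4.533: |R|=1.12493 >1
  x=-4.509: |R|=1.11964 >1
  x=-4.314: |R|=1.07554 >1
Interval (-4.0000, 0).

left endpoint -4.0000.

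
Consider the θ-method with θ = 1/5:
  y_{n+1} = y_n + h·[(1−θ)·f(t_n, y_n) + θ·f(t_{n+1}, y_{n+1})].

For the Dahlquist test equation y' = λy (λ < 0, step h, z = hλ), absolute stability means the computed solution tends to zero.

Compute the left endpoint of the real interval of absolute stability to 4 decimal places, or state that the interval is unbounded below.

Test eqn y'=λy, z=hλ:
  y_{n+1} = y_n + z·[4/5·y_n + 1/5·y_{n+1}] ⇒ (1 − 1/5z)y_{n+1} = (1 + 4/5z)y_n
  R(z) = (1 + 4/5z)/(1 − 1/5z).

Need |R(x)|<1, x<0.
x=-0.75: |R|=0.3478
R=−1: 1+4/5x = −1+1/5x ⇒ -3/5x=2 ⇒ x=2/(-3/5)=-3.3333
Confirm numerically:
  x=-3.224: |R|=0.96012 <1
  x=-2.459: |R|=0.64834 <1
  x=-2.386: |R|=0.61522 <1
  x=-1.752: |R|=0.29739 <1
  x=-3.752: |R|=1.14351 >1
  x=-3.645: |R|=1.10816 >1
So |R|<1 on (-3.3333, 0).

left endpoint -3.3333.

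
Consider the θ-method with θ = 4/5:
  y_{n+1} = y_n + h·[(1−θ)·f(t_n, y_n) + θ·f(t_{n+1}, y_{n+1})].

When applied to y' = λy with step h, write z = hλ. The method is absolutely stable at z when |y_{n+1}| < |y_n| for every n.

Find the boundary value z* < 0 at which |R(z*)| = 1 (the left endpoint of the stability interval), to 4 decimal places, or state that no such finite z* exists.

interval (−∞, 0).

On y'=λy, z=hλ:
  y_{n+1} = y_n + z·[1/5·y_n + 4/5·y_{n+1}] ⇒ (1 − 4/5z)y_{n+1} = (1 + 1/5z)y_n
  so R(z) = (1 + 1/5z)/(1 − 4/5z).

Solve |R(x)|<1 on ℝ⁻.
x=-0.87: |R|=0.4870
x=-2: |R|=0.2308
x=-10: |R|=0.1111
x=-100: |R|=0.2346
θ=4/5≥1/2 ⇒ |1+1/5x|<|1−4/5x| ∀x<0 ⇒ interval (−∞,0).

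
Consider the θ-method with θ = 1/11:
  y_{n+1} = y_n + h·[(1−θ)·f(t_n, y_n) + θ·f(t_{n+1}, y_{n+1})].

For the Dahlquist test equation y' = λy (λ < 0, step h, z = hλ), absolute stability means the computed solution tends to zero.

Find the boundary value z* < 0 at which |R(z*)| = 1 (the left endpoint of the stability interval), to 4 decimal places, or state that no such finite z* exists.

left endpoint -2.4444.

On y'=λy, z=hλ:
  y_{n+1} = y_n + z·[10/11·y_n + 1/11·y_{n+1}] ⇒ (1 − 1/11z)y_{n+1} = (1 + 10/11z)y_n
  ⇒ R(z) = (1 + 10/11z)/(1 − 1/11z).

Need |R(x)|<1, x<0.
x=-0.44: |R|=0.5769
R=−1: 1+10/11x = −1+1/11x ⇒ -9/11x=2 ⇒ x=2/(-9/11)=-2.4444
Confirm numerically:
  x=-2.280: |R|=0.88855 <1
  x=-1.662: |R|=0.44385 <1
  x=-1.296: |R|=0.15940 <1
  x=-1.003: |R|=0.08081 <1
  x=-2.885: |R|=1.28556 >1
  x=-2.642: |R|=1.13033 >1
Interval (-2.4444, 0).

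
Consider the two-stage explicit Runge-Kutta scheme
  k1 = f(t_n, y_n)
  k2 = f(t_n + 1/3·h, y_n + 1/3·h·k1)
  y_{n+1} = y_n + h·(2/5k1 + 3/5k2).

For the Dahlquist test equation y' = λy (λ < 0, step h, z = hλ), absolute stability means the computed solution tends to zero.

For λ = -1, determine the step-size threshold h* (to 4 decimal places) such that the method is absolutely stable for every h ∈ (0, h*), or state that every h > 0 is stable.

Test eqn y'=λy, z=hλ:
  k1=λy_n ⇒ h·k1=z·y_n;  k2=λ(1+1/3z)y_n ⇒ h·k2=z(1+1/3z)y_n
  y_{n+1}/y_n = 1 + 2/5z + 3/5z(1+1/3z) = 1 + z + 1/5z²
  Hence R(z) = 1 + z + 1/5z².

Solve |R(x)|<1 on ℝ⁻.
x=-1.57: |R|=0.0770
R=1: x+1/5x²=0 ⇒ x=−5=-5.0000; min R=1−1/(4·1/5)=-0.2500>−1
Confirm numerically:
  x=-4.623: |R|=0.65143 <1
  x=-2.157: |R|=0.22647 <1
  x=-2.056: |R|=0.21057 <1
  x=-2.037: |R|=0.20713 <1
  x=-5.565: |R|=1.62885 >1
  x=-5.041: |R|=1.04134 >1
So |R|<1 on (-5.0000, 0).

(-5.0000,0); λ=-1 ⇒ h* = (5)/1 = 5.0000.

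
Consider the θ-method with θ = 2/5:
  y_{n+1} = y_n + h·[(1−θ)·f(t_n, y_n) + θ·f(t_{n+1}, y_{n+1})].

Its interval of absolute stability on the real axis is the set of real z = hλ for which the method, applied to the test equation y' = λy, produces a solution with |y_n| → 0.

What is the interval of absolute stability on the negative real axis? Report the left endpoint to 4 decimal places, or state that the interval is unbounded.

Set f=λy, z=hλ:
  y_{n+1} = y_n + z·[3/5·y_n + 2/5·y_{n+1}] ⇒ (1 − 2/5z)y_{n+1} = (1 + 3/5z)y_n
  R(z) = (1 + 3/5z)/(1 − 2/5z).

Find x<0 with |R(x)|<1.
x=-1.76: |R|=0.0329
R=−1: 1+3/5x = −1+2/5x ⇒ -1/5x=2 ⇒ x=2/(-1/5)=-10.0000
Confirm numerically:
  x=-8.575: |R|=0.93567 <1
  x=-7.757: |R|=0.89066 <1
  x=-7.511: |R|=0.87569 <1
  x=-4.661: |R|=0.62722 <1
  x=-10.490: |R|=1.01886 >1
  x=-10.459: |R|=1.01771 >1
Stable set (-10.0000, 0).

z∈(-10.0000,0).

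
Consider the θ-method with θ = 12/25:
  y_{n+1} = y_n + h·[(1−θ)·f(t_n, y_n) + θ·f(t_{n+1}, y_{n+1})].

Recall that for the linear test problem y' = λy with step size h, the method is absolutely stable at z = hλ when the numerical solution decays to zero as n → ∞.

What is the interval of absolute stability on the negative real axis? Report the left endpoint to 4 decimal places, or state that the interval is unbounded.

Set f=λy, z=hλ:
  y_{n+1} = y_n + z·[13/25·y_n + 12/25·y_{n+1}] ⇒ (1 − 12/25z)y_{n+1} = (1 + 13/25z)y_n
  R(z) = (1 + 13/25z)/(1 − 12/25z).

Need |R(x)|<1, x<0.
x=-0.99: |R|=0.3289
R=−1: 1+13/25x = −1+12/25x ⇒ -1/25x=2 ⇒ x=2/(-1/25)=-50.0000
Confirm numerically:
  x=-37.219: |R|=0.97290 <1
  x=-31.535: |R|=0.95423 <1
  x=-29.582: |R|=0.94627 <1
  x=-26.248: |R|=0.93014 <1
  x=-50.535: |R|=1.00085 >1
  x=-50.256: |R|=1.00041 >1
So |R|<1 on (-50.0000, 0).

z∈(-50.0000,0).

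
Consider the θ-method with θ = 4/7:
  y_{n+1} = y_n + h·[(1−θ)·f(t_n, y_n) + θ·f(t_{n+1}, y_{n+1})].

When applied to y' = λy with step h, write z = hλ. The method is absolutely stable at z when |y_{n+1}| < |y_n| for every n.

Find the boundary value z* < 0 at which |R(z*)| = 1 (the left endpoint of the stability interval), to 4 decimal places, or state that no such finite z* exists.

interval (−∞, 0).

With y'=λy (z=hλ):
  y_{n+1} = y_n + z·[3/7·y_n + 4/7·y_{n+1}] ⇒ (1 − 4/7z)y_{n+1} = (1 + 3/7z)y_n
  ⇒ R(z) = (1 + 3/7z)/(1 − 4/7z).

Solve |R(x)|<1 on ℝ⁻.
x=-1.64: |R|=0.1534
x=-2: |R|=0.0667
x=-10: |R|=0.4894
x=-100: |R|=0.7199
θ=4/7≥1/2 ⇒ |1+3/7x|<|1−4/7x| ∀x<0 ⇒ interval (−∞,0).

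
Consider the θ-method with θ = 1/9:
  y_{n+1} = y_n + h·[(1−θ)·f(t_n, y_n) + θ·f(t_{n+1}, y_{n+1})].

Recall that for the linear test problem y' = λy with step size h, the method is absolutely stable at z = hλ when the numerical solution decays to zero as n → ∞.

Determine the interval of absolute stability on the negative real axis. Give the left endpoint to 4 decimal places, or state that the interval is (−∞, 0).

z∈(-2.5714,0).

Set f=λy, z=hλ:
  y_{n+1} = y_n + z·[8/9·y_n + 1/9·y_{n+1}] ⇒ (1 − 1/9z)y_{n+1} = (1 + 8/9z)y_n
  Hence R(z) = (1 + 8/9z)/(1 − 1/9z).

Need |R(x)|<1, x<0.
x=-1.67: |R|=0.4086
R=−1: 1+8/9x = −1+1/9x ⇒ -7/9x=2 ⇒ x=2/(-7/9)=-2.5714
Confirm numerically:
  x=-2.466: |R|=0.93564 <1
  x=-1.516: |R|=0.29745 <1
  x=-1.415: |R|=0.22276 <1
  x=-1.037: |R|=0.07014 <1
  x=-3.125: |R|=1.31959 >1
  x=-2.845: |R|=1.16167 >1
Interval (-2.5714, 0).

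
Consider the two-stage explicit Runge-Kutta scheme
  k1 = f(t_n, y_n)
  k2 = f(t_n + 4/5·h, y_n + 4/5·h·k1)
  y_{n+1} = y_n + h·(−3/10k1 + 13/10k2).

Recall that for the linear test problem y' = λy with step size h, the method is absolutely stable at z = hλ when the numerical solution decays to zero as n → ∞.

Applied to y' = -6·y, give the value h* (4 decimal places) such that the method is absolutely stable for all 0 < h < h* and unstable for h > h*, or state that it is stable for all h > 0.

On y'=λy, z=hλ:
  k1=λy_n ⇒ h·k1=z·y_n;  k2=λ(1+4/5z)y_n ⇒ h·k2=z(1+4/5z)y_n
  y_{n+1}/y_n = 1 − 3/10z + 13/10z(1+4/5z) = 1 + z + 26/25z²
  so R(z) = 1 + z + 26/25z².

Need |R(x)|<1, x<0.
x=-1.21: |R|=1.3127
R=1: x+26/25x²=0 ⇒ x=−25/26=-0.9615; min R=1−1/(4·26/25)=0.7596>−1
Confirm numerically:
  x=-0.671: |R|=0.79725 <1
  x=-0.644: |R|=0.78733 <1
  x=-0.458: |R|=0.76015 <1
  x=-0.428: |R|=0.76251 <1
  x=-1.112: |R|=1.17401 >1
  x=-1.094: |R|=1.15071 >1
  x=-1.076: |R|=1.12809 >1
Stable set (-0.9615, 0).

(-0.9615,0); λ=-6 ⇒ h* = (25/26)/6 = 0.1603.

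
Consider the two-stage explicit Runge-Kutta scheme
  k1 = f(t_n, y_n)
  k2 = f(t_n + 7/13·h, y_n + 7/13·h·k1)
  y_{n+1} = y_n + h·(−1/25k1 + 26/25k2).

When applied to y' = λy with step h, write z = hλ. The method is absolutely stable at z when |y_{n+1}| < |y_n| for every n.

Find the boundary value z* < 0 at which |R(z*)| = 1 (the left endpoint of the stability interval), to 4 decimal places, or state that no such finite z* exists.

Test eqn y'=λy, z=hλ:
  k1=λy_n ⇒ h·k1=z·y_n;  k2=λ(1+7/13z)y_n ⇒ h·k2=z(1+7/13z)y_n
  y_{n+1}/y_n = 1 − 1/25z + 26/25z(1+7/13z) = 1 + z + 14/25z²
  Hence R(z) = 1 + z + 14/25z².

Find x<0 with |R(x)|<1.
x=-1.23: |R|=0.6172
R=1: x+14/25x²=0 ⇒ x=−25/14=-1.7857; min R=1−1/(4·14/25)=0.5536>−1
Confirm numerically:
  x=-1.649: |R|=0.87375 <1
  x=-1.215: |R|=0.61169 <1
  x=-0.930: |R|=0.55434 <1
  x=-0.851: |R|=0.55455 <1
  x=-2.238: |R|=1.56684 >1
  x=-2.087: |R|=1.35212 >1
  x=-2.018: |R|=1.26250 >1
Stable set (-1.7857, 0).

z* = -1.7857.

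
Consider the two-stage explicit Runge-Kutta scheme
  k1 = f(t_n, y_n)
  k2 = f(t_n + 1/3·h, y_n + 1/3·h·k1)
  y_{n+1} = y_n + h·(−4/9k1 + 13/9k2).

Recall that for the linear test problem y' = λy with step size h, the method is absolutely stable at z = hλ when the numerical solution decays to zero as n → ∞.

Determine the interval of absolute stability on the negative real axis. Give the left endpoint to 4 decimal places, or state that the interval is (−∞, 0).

Set f=λy, z=hλ:
  k1=λy_n ⇒ h·k1=z·y_n;  k2=λ(1+1/3z)y_n ⇒ h·k2=z(1+1/3z)y_n
  y_{n+1}/y_n = 1 − 4/9z + 13/9z(1+1/3z) = 1 + z + 13/27z²
  R(z) = 1 + z + 13/27z².

Need |R(x)|<1, x<0.
x=-0.87: |R|=0.4944
R=1: x+13/27x²=0 ⇒ x=−27/13=-2.0769; min R=1−1/(4·13/27)=0.4808>−1
Confirm numerically:
  x=-1.426: |R|=0.55308 <1
  x=-1.407: |R|=0.54616 <1
  x=-1.394: |R|=0.54163 <1
  x=-1.040: |R|=0.48077 <1
  x=-2.651: |R|=1.73276 >1
  x=-2.643: |R|=1.72036 >1
  x=-2.513: |R|=1.52764 >1
Stable set (-2.0769, 0).

(-2.0769, 0).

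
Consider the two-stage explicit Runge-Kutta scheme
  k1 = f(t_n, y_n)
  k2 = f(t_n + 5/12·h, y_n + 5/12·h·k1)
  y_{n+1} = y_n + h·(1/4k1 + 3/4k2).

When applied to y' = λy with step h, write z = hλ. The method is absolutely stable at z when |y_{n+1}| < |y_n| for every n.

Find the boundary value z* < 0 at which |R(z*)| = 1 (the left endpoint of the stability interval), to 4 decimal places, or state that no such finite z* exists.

left endpoint -3.2000.

Test eqn y'=λy, z=hλ:
  k1=λy_n ⇒ h·k1=z·y_n;  k2=λ(1+5/12z)y_n ⇒ h·k2=z(1+5/12z)y_n
  y_{n+1}/y_n = 1 + 1/4z + 3/4z(1+5/12z) = 1 + z + 5/16z²
  R(z) = 1 + z + 5/16z².

Boundary: |R(x)|=1, x<0.
x=-1.28: |R|=0.2320
R=1: x+5/16x²=0 ⇒ x=−16/5=-3.2000; min R=1−1/(4·5/16)=0.2000>−1
Confirm numerically:
  x=-2.994: |R|=0.80726 <1
  x=-2.816: |R|=0.66208 <1
  x=-2.010: |R|=0.25253 <1
  x=-1.321: |R|=0.22433 <1
  x=-3.369: |R|=1.17793 >1
  x=-3.343: |R|=1.14939 >1
Interval (-3.2000, 0).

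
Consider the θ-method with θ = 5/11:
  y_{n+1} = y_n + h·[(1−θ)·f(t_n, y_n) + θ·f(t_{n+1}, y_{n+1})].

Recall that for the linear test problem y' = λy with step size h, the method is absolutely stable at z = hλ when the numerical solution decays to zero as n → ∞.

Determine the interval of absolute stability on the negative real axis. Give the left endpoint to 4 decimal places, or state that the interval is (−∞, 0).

On y'=λy, z=hλ:
  y_{n+1} = y_n + z·[6/11·y_n + 5/11·y_{n+1}] ⇒ (1 − 5/11z)y_{n+1} = (1 + 6/11z)y_n
  R(z) = (1 + 6/11z)/(1 − 5/11z).

Find x<0 with |R(x)|<1.
x=-1.66: |R|=0.0539
R=−1: 1+6/11x = −1+5/11x ⇒ -1/11x=2 ⇒ x=2/(-1/11)=-22.0000
Confirm numerically:
  x=-18.331: |R|=0.96426 <1
  x=-16.852: |R|=0.94596 <1
  x=-15.499: |R|=0.92654 <1
  x=-22.406: |R|=1.00330 >1
  x=-22.397: |R|=1.00323 >1
  x=-22.108: |R|=1.00089 >1
So |R|<1 on (-22.0000, 0).

z∈(-22.0000,0).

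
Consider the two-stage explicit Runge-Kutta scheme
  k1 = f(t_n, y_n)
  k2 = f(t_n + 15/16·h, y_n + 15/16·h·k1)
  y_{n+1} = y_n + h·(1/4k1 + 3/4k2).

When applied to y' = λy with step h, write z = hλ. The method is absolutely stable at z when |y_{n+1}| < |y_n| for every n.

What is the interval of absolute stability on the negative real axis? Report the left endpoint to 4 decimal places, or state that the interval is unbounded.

Test eqn y'=λy, z=hλ:
  k1=λy_n ⇒ h·k1=z·y_n;  k2=λ(1+15/16z)y_n ⇒ h·k2=z(1+15/16z)y_n
  y_{n+1}/y_n = 1 + 1/4z + 3/4z(1+15/16z) = 1 + z + 45/64z²
  Hence R(z) = 1 + z + 45/64z².

Find x<0 with |R(x)|<1.
x=-1.07: |R|=0.7350
R=1: x+45/64x²=0 ⇒ x=−64/45=-1.4222; min R=1−1/(4·45/64)=0.6444>−1
Confirm numerically:
  x=-1.326: |R|=0.91029 <1
  x=-0.753: |R|=0.64568 <1
  x=-0.631: |R|=0.64896 <1
  x=-1.558: |R|=1.14874 >1
  x=-1.521: |R|=1.10564 >1
  x=-1.501: |R|=1.08314 >1
Interval (-1.4222, 0).

(-1.4222, 0).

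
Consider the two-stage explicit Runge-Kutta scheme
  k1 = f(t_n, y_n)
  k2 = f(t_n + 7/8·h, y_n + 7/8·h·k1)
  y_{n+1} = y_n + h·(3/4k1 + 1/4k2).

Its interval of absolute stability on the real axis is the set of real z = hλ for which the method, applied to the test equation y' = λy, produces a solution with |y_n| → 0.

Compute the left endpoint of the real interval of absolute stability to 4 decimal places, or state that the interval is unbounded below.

Test eqn y'=λy, z=hλ:
  k1=λy_n ⇒ h·k1=z·y_n;  k2=λ(1+7/8z)y_n ⇒ h·k2=z(1+7/8z)y_n
  y_{n+1}/y_n = 1 + 3/4z + 1/4z(1+7/8z) = 1 + z + 7/32z²
  Hence R(z) = 1 + z + 7/32z².

Need |R(x)|<1, x<0.
x=-1.09: |R|=0.1699
R=1: x+7/32x²=0 ⇒ x=−32/7=-4.5714; min R=1−1/(4·7/32)=-0.1429>−1
Confirm numerically:
  x=-4.506: |R|=0.93551 <1
  x=-4.466: |R|=0.89700 <1
  x=-3.669: |R|=0.27572 <1
  x=-3.593: |R|=0.23099 <1
  x=-4.911: |R|=1.36480 >1
  x=-4.803: |R|=1.24330 >1
  x=-4.671: |R|=1.10174 >1
Stable set (-4.5714, 0).

z* = -4.5714.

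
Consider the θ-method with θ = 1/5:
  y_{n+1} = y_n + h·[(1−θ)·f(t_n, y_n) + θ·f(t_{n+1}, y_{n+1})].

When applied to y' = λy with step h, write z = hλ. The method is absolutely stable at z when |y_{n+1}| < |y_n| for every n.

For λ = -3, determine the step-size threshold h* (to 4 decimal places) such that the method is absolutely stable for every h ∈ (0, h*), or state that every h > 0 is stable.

Set f=λy, z=hλ:
  y_{n+1} = y_n + z·[4/5·y_n + 1/5·y_{n+1}] ⇒ (1 − 1/5z)y_{n+1} = (1 + 4/5z)y_n
  Hence R(z) = (1 + 4/5z)/(1 − 1/5z).

Find x<0 with |R(x)|<1.
x=-0.64: |R|=0.4326
R=−1: 1+4/5x = −1+1/5x ⇒ -3/5x=2 ⇒ x=2/(-3/5)=-3.3333
Confirm numerically:
  x=-2.975: |R|=0.86520 <1
  x=-2.602: |R|=0.71139 <1
  x=-2.390: |R|=0.61705 <1
  x=-3.844: |R|=1.17322 >1
  x=-3.651: |R|=1.11016 >1
  x=-3.529: |R|=1.06882 >1
Stable set (-3.3333, 0).

(-3.3333,0); λ=-3 ⇒ h* = (10/3)/3 = 1.1111.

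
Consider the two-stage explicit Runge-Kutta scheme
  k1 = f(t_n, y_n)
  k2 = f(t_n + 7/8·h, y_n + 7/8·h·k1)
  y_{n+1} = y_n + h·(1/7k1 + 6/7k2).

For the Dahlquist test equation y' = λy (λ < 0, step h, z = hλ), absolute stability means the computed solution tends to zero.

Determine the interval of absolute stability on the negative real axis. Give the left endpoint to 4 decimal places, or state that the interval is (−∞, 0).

z∈(-1.3333,0).

Test eqn y'=λy, z=hλ:
  k1=λy_n ⇒ h·k1=z·y_n;  k2=λ(1+7/8z)y_n ⇒ h·k2=z(1+7/8z)y_n
  y_{n+1}/y_n = 1 + 1/7z + 6/7z(1+7/8z) = 1 + z + 3/4z²
  R(z) = 1 + z + 3/4z².

Need |R(x)|<1, x<0.
x=-1.79: |R|=1.6131
R=1: x+3/4x²=0 ⇒ x=−4/3=-1.3333; min R=1−1/(4·3/4)=0.6667>−1
Confirm numerically:
  x=-1.235: |R|=0.90892 <1
  x=-0.938: |R|=0.72188 <1
  x=-0.567: |R|=0.67412 <1
  x=-1.810: |R|=1.64707 >1
  x=-1.795: |R|=1.62152 >1
  x=-1.450: |R|=1.12687 >1
So |R|<1 on (-1.3333, 0).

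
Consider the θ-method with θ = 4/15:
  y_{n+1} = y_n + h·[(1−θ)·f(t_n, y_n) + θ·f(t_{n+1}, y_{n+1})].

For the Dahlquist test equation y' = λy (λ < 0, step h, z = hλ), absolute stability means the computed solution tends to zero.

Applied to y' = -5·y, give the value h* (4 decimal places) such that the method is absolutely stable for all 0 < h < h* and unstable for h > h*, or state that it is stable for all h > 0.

(-4.2857,0); λ=-5 ⇒ h* = (30/7)/5 = 0.8571.

Set f=λy, z=hλ:
  y_{n+1} = y_n + z·[11/15·y_n + 4/15·y_{n+1}] ⇒ (1 − 4/15z)y_{n+1} = (1 + 11/15z)y_n
  R(z) = (1 + 11/15z)/(1 − 4/15z).

Solve |R(x)|<1 on ℝ⁻.
x=-1.24: |R|=0.0681
R=−1: 1+11/15x = −1+4/15x ⇒ -7/15x=2 ⇒ x=2/(-7/15)=-4.2857
Confirm numerically:
  x=-2.660: |R|=0.55616 <1
  x=-2.518: |R|=0.50646 <1
  x=-2.169: |R|=0.37418 <1
  x=-4.651: |R|=1.07609 >1
  x=-4.568: |R|=1.05939 >1
  x=-4.432: |R|=1.03129 >1
Interval (-4.2857, 0).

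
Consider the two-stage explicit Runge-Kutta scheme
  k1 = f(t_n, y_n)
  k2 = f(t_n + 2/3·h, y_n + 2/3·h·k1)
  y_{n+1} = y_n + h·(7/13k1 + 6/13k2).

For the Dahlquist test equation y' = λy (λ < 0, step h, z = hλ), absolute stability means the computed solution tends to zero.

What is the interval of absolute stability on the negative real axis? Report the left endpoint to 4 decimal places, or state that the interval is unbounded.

Test eqn y'=λy, z=hλ:
  k1=λy_n ⇒ h·k1=z·y_n;  k2=λ(1+2/3z)y_n ⇒ h·k2=z(1+2/3z)y_n
  y_{n+1}/y_n = 1 + 7/13z + 6/13z(1+2/3z) = 1 + z + 4/13z²
  R(z) = 1 + z + 4/13z².

Solve |R(x)|<1 on ℝ⁻.
x=-0.42: |R|=0.6343
R=1: x+4/13x²=0 ⇒ x=−13/4=-3.2500; min R=1−1/(4·4/13)=0.1875>−1
Confirm numerically:
  x=-2.198: |R|=0.28852 <1
  x=-1.696: |R|=0.18905 <1
  x=-1.641: |R|=0.18758 <1
  x=-3.681: |R|=1.48816 >1
  x=-3.457: |R|=1.22018 >1
Stable set (-3.2500, 0).

(-3.2500, 0).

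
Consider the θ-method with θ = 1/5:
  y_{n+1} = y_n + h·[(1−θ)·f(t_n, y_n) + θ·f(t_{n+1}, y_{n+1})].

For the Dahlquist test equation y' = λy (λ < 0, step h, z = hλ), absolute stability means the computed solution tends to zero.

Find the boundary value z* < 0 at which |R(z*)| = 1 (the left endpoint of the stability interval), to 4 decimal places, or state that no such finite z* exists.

left endpoint -3.3333.

On y'=λy, z=hλ:
  y_{n+1} = y_n + z·[4/5·y_n + 1/5·y_{n+1}] ⇒ (1 − 1/5z)y_{n+1} = (1 + 4/5z)y_n
  so R(z) = (1 + 4/5z)/(1 − 1/5z).

Boundary: |R(x)|=1, x<0.
x=-0.47: |R|=0.5704
R=−1: 1+4/5x = −1+1/5x ⇒ -3/5x=2 ⇒ x=2/(-3/5)=-3.3333
Confirm numerically:
  x=-2.944: |R|=0.85297 <1
  x=-2.271: |R|=0.56168 <1
  x=-2.153: |R|=0.50496 <1
  x=-1.918: |R|=0.38624 <1
  x=-3.867: |R|=1.18056 >1
  x=-3.747: |R|=1.14188 >1
  x=-3.507: |R|=1.06124 >1
Interval (-3.3333, 0).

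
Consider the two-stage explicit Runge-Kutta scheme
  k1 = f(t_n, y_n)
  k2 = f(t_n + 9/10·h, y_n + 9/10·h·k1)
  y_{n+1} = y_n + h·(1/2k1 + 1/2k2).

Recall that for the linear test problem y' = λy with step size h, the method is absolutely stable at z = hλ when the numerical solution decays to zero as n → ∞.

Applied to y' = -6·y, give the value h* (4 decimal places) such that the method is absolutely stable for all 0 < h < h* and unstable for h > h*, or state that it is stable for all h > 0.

(-2.2222,0); λ=-6 ⇒ h* = (20/9)/6 = 0.3704.

With y'=λy (z=hλ):
  k1=λy_n ⇒ h·k1=z·y_n;  k2=λ(1+9/10z)y_n ⇒ h·k2=z(1+9/10z)y_n
  y_{n+1}/y_n = 1 + 1/2z + 1/2z(1+9/10z) = 1 + z + 9/20z²
  R(z) = 1 + z + 9/20z².

Need |R(x)|<1, x<0.
x=-1.44: |R|=0.4931
R=1: x+9/20x²=0 ⇒ x=−20/9=-2.2222; min R=1−1/(4·9/20)=0.4444>−1
Confirm numerically:
  x=-1.923: |R|=0.74107 <1
  x=-1.850: |R|=0.69013 <1
  x=-1.429: |R|=0.48992 <1
  x=-2.696: |R|=1.57479 >1
  x=-2.629: |R|=1.48124 >1
  x=-2.575: |R|=1.40878 >1
Stable set (-2.2222, 0).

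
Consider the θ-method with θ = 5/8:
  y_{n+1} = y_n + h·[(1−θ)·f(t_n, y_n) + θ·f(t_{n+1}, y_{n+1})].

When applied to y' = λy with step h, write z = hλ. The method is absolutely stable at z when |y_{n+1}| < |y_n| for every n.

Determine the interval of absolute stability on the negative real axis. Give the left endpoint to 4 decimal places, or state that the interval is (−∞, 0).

Set f=λy, z=hλ:
  y_{n+1} = y_n + z·[3/8·y_n + 5/8·y_{n+1}] ⇒ (1 − 5/8z)y_{n+1} = (1 + 3/8z)y_n
  R(z) = (1 + 3/8z)/(1 − 5/8z).

Boundary: |R(x)|=1, x<0.
x=-0.91: |R|=0.4199
x=-2: |R|=0.1111
x=-10: |R|=0.3793
x=-100: |R|=0.5748
θ=5/8≥1/2 ⇒ |1+3/8x|<|1−5/8x| ∀x<0 ⇒ interval (−∞,0).

(−∞, 0) — no finite endpoint.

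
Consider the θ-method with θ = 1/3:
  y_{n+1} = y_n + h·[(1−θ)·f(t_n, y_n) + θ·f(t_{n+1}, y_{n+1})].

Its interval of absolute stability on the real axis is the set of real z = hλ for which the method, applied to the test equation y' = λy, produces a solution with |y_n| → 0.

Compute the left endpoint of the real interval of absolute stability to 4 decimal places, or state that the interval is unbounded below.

On y'=λy, z=hλ:
  y_{n+1} = y_n + z·[2/3·y_n + 1/3·y_{n+1}] ⇒ (1 − 1/3z)y_{n+1} = (1 + 2/3z)y_n
  so R(z) = (1 + 2/3z)/(1 − 1/3z).

Boundary: |R(x)|=1, x<0.
x=-0.76: |R|=0.3936
R=−1: 1+2/3x = −1+1/3x ⇒ -1/3x=2 ⇒ x=2/(-1/3)=-6.0000
Confirm numerically:
  x=-5.878: |R|=0.98626 <1
  x=-4.404: |R|=0.78444 <1
  x=-3.396: |R|=0.59287 <1
  x=-2.613: |R|=0.39658 <1
  x=-6.494: |R|=1.05203 >1
  x=-6.423: |R|=1.04489 >1
  x=-6.404: |R|=1.04296 >1
So |R|<1 on (-6.0000, 0).

left endpoint -6.0000.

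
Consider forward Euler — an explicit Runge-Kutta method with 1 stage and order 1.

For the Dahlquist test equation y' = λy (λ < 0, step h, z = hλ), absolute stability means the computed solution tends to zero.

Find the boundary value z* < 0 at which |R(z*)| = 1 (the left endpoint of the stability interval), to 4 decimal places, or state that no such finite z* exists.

z* = -2.0000.

Set f=λy, z=hλ:
  order 1, 1-stage ⇒ R(z)=1+z
  (e.g. R(-1.12)=-0.12000, |R|=0.12000)

Find x<0 with |R(x)|<1.
x=-1.12: |R|=0.1200
|R(-2.3)|=1.3000 |R(-1.47)|=0.4700 |R(-1.06)|=0.0600
Bisect:
  x_lo=-2.8898 |R|=1.8898  x_hi=-0.0510 |R|=0.9490
  mid=-1.47039 |R|=0.47039 →hi
  mid=-2.18009 |R|=1.18009 →lo
  mid=-1.82524 |R|=0.82524 →hi
  mid=-2.00267 |R|=1.00267 →lo
  mid=-1.91396 |R|=0.91396 →hi
  mid=-1.95831 |R|=0.95831 →hi
  mid=-1.98049 |R|=0.98049 →hi
  mid=-1.99158 |R|=0.99158 →hi
  ...
  [-2.00007,-1.99990] ⇒ x*=-2.0000
Interval (-2.0000, 0).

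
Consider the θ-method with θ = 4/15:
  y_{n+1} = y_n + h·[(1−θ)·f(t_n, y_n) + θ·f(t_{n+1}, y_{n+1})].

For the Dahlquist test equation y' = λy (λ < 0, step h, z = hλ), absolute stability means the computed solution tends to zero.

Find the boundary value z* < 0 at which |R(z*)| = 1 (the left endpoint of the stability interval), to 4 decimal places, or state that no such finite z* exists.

On y'=λy, z=hλ:
  y_{n+1} = y_n + z·[11/15·y_n + 4/15·y_{n+1}] ⇒ (1 − 4/15z)y_{n+1} = (1 + 11/15z)y_n
  Hence R(z) = (1 + 11/15z)/(1 − 4/15z).

Find x<0 with |R(x)|<1.
x=-0.75: |R|=0.3750
R=−1: 1+11/15x = −1+4/15x ⇒ -7/15x=2 ⇒ x=2/(-7/15)=-4.2857
Confirm numerically:
  x=-3.925: |R|=0.91775 <1
  x=-3.742: |R|=0.87300 <1
  x=-2.678: |R|=0.56231 <1
  x=-2.478: |R|=0.49205 <1
  x=-4.590: |R|=1.06385 >1
  x=-4.446: |R|=1.03422 >1
So |R|<1 on (-4.2857, 0).

z* = -4.2857.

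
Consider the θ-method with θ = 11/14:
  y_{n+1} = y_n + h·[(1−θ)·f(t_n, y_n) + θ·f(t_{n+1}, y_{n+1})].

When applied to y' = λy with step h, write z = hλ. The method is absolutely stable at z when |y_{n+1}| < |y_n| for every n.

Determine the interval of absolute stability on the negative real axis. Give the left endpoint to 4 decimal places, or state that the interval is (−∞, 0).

With y'=λy (z=hλ):
  y_{n+1} = y_n + z·[3/14·y_n + 11/14·y_{n+1}] ⇒ (1 − 11/14z)y_{n+1} = (1 + 3/14z)y_n
  R(z) = (1 + 3/14z)/(1 − 11/14z).

Boundary: |R(x)|=1, x<0.
x=-1.41: |R|=0.3311
x=-2: |R|=0.2222
x=-10: |R|=0.1290
x=-100: |R|=0.2567
θ=11/14≥1/2 ⇒ |1+3/14x|<|1−11/14x| ∀x<0 ⇒ unbounded interval.

unbounded; (−∞, 0).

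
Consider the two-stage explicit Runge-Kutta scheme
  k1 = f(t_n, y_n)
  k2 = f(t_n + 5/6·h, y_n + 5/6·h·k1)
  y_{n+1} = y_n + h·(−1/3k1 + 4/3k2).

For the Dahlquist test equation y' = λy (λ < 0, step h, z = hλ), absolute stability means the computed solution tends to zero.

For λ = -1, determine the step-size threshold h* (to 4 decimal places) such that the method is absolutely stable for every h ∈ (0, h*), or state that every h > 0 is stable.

(-0.9000,0); λ=-1 ⇒ h* = (9/10)/1 = 0.9000.

Test eqn y'=λy, z=hλ:
  k1=λy_n ⇒ h·k1=z·y_n;  k2=λ(1+5/6z)y_n ⇒ h·k2=z(1+5/6z)y_n
  y_{n+1}/y_n = 1 − 1/3z + 4/3z(1+5/6z) = 1 + z + 10/9z²
  Hence R(z) = 1 + z + 10/9z².

Need |R(x)|<1, x<0.
x=-0.98: |R|=1.0871
R=1: x+10/9x²=0 ⇒ x=−9/10=-0.9000; min R=1−1/(4·10/9)=0.7750>−1
Confirm numerically:
  x=-0.806: |R|=0.91582 <1
  x=-0.497: |R|=0.77745 <1
  x=-0.490: |R|=0.77678 <1
  x=-1.457: |R|=1.90172 >1
  x=-1.396: |R|=1.76935 >1
  x=-1.128: |R|=1.28576 >1
Stable set (-0.9000, 0).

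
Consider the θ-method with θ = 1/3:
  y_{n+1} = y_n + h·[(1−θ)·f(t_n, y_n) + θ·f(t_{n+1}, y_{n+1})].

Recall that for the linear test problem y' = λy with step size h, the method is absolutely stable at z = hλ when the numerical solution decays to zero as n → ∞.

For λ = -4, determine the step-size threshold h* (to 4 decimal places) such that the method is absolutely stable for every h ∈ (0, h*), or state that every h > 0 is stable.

(-6.0000,0); λ=-4 ⇒ h* = (6)/4 = 1.5000.

On y'=λy, z=hλ:
  y_{n+1} = y_n + z·[2/3·y_n + 1/3·y_{n+1}] ⇒ (1 − 1/3z)y_{n+1} = (1 + 2/3z)y_n
  R(z) = (1 + 2/3z)/(1 − 1/3z).

Need |R(x)|<1, x<0.
x=-0.77: |R|=0.3873
R=−1: 1+2/3x = −1+1/3x ⇒ -1/3x=2 ⇒ x=2/(-1/3)=-6.0000
Confirm numerically:
  x=-4.632: |R|=0.82075 <1
  x=-3.001: |R|=0.50025 <1
  x=-2.467: |R|=0.35376 <1
  x=-6.599: |R|=1.06240 >1
  x=-6.547: |R|=1.05730 >1
  x=-6.044: |R|=1.00487 >1
Stable set (-6.0000, 0).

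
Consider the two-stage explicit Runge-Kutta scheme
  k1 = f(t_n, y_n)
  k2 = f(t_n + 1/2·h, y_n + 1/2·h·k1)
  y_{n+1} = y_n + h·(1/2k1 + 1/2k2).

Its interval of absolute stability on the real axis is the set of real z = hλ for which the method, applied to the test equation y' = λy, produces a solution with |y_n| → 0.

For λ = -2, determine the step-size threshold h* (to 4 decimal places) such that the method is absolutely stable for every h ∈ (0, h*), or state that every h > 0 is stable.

(-4.0000,0); λ=-2 ⇒ h* = (4)/2 = 2.0000.

Test eqn y'=λy, z=hλ:
  k1=λy_n ⇒ h·k1=z·y_n;  k2=λ(1+1/2z)y_n ⇒ h·k2=z(1+1/2z)y_n
  y_{n+1}/y_n = 1 + 1/2z + 1/2z(1+1/2z) = 1 + z + 1/4z²
  Hence R(z) = 1 + z + 1/4z².

Solve |R(x)|<1 on ℝ⁻.
x=-0.33: |R|=0.6972
R=1: x+1/4x²=0 ⇒ x=−4=-4.0000; min R=1−1/(4·1/4)=0.0000>−1
Confirm numerically:
  x=-3.074: |R|=0.28837 <1
  x=-3.072: |R|=0.28730 <1
  x=-2.691: |R|=0.11937 <1
  x=-2.091: |R|=0.00207 <1
  x=-4.506: |R|=1.57001 >1
  x=-4.367: |R|=1.40067 >1
So |R|<1 on (-4.0000, 0).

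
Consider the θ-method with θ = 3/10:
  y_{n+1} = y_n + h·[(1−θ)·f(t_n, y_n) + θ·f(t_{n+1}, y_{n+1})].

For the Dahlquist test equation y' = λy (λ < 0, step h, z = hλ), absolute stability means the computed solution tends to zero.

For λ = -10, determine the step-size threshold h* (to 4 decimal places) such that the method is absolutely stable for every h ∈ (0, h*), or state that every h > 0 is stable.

With y'=λy (z=hλ):
  y_{n+1} = y_n + z·[7/10·y_n + 3/10·y_{n+1}] ⇒ (1 − 3/10z)y_{n+1} = (1 + 7/10z)y_n
  R(z) = (1 + 7/10z)/(1 − 3/10z).

Need |R(x)|<1, x<0.
x=-0.84: |R|=0.3291
R=−1: 1+7/10x = −1+3/10x ⇒ -2/5x=2 ⇒ x=2/(-2/5)=-5.0000
Confirm numerically:
  x=-4.544: |R|=0.92282 <1
  x=-4.416: |R|=0.89952 <1
  x=-3.969: |R|=0.81175 <1
  x=-3.394: |R|=0.68170 <1
  x=-5.508: |R|=1.07661 >1
  x=-5.035: |R|=1.00558 >1
Stable set (-5.0000, 0).

(-5.0000,0); λ=-10 ⇒ h* = (5)/10 = 0.5000.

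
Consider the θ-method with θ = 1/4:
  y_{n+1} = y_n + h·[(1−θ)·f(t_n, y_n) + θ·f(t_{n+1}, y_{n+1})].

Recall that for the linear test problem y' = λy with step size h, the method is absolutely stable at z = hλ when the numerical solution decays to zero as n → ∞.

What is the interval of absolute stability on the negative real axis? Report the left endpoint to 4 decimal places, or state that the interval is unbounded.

z∈(-4.0000,0).

With y'=λy (z=hλ):
  y_{n+1} = y_n + z·[3/4·y_n + 1/4·y_{n+1}] ⇒ (1 − 1/4z)y_{n+1} = (1 + 3/4z)y_n
  R(z) = (1 + 3/4z)/(1 − 1/4z).

Find x<0 with |R(x)|<1.
x=-0.56: |R|=0.5088
R=−1: 1+3/4x = −1+1/4x ⇒ -1/2x=2 ⇒ x=2/(-1/2)=-4.0000
Confirm numerically:
  x=-2.500: |R|=0.53846 <1
  x=-2.429: |R|=0.51128 <1
  x=-1.607: |R|=0.14642 <1
  x=-4.191: |R|=1.04664 >1
  x=-4.049: |R|=1.01218 >1
Interval (-4.0000, 0).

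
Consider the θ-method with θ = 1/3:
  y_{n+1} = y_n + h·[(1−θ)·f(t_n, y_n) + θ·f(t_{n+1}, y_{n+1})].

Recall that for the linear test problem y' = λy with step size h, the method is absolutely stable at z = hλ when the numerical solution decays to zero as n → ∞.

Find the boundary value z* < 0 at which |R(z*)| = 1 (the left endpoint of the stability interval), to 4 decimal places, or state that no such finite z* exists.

Set f=λy, z=hλ:
  y_{n+1} = y_n + z·[2/3·y_n + 1/3·y_{n+1}] ⇒ (1 − 1/3z)y_{n+1} = (1 + 2/3z)y_n
  so R(z) = (1 + 2/3z)/(1 − 1/3z).

Solve |R(x)|<1 on ℝ⁻.
x=-1.18: |R|=0.1531
R=−1: 1+2/3x = −1+1/3x ⇒ -1/3x=2 ⇒ x=2/(-1/3)=-6.0000
Confirm numerically:
  x=-5.863: |R|=0.98454 <1
  x=-3.857: |R|=0.68747 <1
  x=-2.561: |R|=0.38159 <1
  x=-6.359: |R|=1.03836 >1
  x=-6.348: |R|=1.03723 >1
  x=-6.228: |R|=1.02471 >1
Interval (-6.0000, 0).

z* = -6.0000.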